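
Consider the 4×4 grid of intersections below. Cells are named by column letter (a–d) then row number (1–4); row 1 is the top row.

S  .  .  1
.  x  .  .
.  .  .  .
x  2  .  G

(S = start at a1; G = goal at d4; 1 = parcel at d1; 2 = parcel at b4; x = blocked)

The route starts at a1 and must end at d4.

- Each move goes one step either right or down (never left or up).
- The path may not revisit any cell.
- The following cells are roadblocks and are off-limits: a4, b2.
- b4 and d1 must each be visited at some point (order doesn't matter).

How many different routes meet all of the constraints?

A right/down-only route from a1 to d4 makes exactly 3 down-moves and 3 right-moves in some order.
With no other constraints that would be C(6,3) = 20 routes.
b4 is below but to the left of d1: going d1 → b4 would need a leftward move and b4 → d1 an upward move, so no right/down-only route can visit both required cells.
No route satisfies every constraint, so the count is 0.

0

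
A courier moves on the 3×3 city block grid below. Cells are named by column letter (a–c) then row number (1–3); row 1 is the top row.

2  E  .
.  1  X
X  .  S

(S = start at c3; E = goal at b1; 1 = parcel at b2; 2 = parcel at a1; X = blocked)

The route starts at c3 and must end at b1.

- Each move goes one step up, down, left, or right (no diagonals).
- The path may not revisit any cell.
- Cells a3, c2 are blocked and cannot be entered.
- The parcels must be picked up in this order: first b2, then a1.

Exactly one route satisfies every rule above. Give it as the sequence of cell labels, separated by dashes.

c3 - b3 - b2 - a2 - a1 - b1

The waypoints must appear in the order b2, a1, with no cell reused.
Route from c3: left 1 to b3, up 1 to b2, left 1 to a2, up 1 to a1, right 1 to b1 — 5 moves in all.
Check: order respected (1 at step 2, 2 at step 4).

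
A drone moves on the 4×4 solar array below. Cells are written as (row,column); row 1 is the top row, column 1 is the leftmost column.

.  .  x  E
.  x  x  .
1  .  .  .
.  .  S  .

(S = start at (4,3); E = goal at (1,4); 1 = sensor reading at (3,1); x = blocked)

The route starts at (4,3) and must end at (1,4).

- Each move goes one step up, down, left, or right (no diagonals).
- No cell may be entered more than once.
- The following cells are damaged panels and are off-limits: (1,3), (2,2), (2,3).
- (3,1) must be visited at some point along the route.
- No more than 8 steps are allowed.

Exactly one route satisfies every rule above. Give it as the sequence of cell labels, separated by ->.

(4,3) -> (4,2) -> (4,1) -> (3,1) -> (3,2) -> (3,3) -> (3,4) -> (2,4) -> (1,4)

The 8-move cap with required stops at (3,1) leaves no slack for detours.
Route from (4,3): 2× left (reaching (4,1)), up to (3,1), 3× right (reaching (3,4)), 2× up (reaching (1,4)) — 8 moves in all.
Check: all required cells visited; 8 ≤ 8 moves.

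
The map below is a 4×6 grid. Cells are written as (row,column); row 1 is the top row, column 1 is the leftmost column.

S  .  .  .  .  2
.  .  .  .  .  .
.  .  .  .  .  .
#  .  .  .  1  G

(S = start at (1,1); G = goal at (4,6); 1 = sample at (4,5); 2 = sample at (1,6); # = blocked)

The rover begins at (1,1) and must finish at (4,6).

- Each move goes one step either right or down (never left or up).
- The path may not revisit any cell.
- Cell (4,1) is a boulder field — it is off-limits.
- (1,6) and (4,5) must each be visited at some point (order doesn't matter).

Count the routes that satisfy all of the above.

A right/down-only route from (1,1) to (4,6) makes exactly 3 down-moves and 5 right-moves in some order.
With no other constraints that would be C(8,3) = 56 routes.
(4,5) is below but to the left of (1,6): going (1,6) → (4,5) would need a leftward move and (4,5) → (1,6) an upward move, so no right/down-only route can visit both required cells.
No route satisfies every constraint, so the count is 0.

0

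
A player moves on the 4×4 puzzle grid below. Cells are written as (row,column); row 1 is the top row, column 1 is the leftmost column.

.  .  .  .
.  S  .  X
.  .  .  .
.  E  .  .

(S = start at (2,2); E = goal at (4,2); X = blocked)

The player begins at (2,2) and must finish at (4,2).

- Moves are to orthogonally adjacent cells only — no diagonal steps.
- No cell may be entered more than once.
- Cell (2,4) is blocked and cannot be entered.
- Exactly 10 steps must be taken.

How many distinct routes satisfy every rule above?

Need simple routes of exactly 10 moves from (2,2) to (4,2) (Manhattan distance 2, so 4 moves are spent on a detour and 4 undoing it).
Enumerating: (2,2) (1,2) (1,1) (2,1) (3,1) (3,2) (3,3) (3,4) (4,4) (4,3) (4,2) | (2,2) (3,2) (3,1) (2,1) (1,1) (1,2) (1,3) (2,3) (3,3) (4,3) (4,2) | (2,2) (3,2) (3,3) (2,3) (1,3) (1,2) (1,1) (2,1) (3,1) (4,1) (4,2) | (2,2) (2,1) (1,1) (1,2) (1,3) (2,3) (3,3) (3,2) (3,1) (4,1) (4,2) | (2,2) (2,1) (1,1) (1,2) (1,3) (2,3) (3,3) (3,4) (4,4) (4,3) (4,2) | (2,2) (2,3) (1,3) (1,2) (1,1) (2,1) (3,1) (3,2) (3,3) (4,3) (4,2).
That gives 6 routes.

6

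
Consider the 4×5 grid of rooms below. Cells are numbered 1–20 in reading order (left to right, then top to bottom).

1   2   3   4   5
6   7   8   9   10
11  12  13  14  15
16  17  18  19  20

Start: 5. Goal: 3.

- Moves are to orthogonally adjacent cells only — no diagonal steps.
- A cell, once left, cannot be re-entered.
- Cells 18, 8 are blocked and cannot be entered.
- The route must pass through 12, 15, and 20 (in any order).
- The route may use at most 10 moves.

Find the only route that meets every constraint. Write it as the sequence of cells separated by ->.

Any route must reach 12, 15, and 20 and still end at 3 within 10 moves, so the order of the required stops is forced.
Route from 5: down 3 to 20, left 1 to 19, up 1 to 14, left 2 to 12, up 2 to 2, right 1 to 3 — 10 moves in all.
Check: all required cells visited; 10 ≤ 10 moves.

5 -> 10 -> 15 -> 20 -> 19 -> 14 -> 13 -> 12 -> 7 -> 2 -> 3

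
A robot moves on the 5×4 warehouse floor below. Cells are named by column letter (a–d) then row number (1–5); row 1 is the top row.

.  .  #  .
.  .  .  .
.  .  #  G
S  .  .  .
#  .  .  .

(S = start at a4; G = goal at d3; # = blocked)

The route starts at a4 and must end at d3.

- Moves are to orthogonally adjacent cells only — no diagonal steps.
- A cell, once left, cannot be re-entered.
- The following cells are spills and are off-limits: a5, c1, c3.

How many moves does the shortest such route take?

4

The Manhattan distance from a4 to d3 is |4−3| + |1−4| = 4, so at least 4 moves are needed.
A route of 4 moves achieves this: a4 → b4 → c4 → d4 → d3.
Since 4 matches the lower bound, it is optimal.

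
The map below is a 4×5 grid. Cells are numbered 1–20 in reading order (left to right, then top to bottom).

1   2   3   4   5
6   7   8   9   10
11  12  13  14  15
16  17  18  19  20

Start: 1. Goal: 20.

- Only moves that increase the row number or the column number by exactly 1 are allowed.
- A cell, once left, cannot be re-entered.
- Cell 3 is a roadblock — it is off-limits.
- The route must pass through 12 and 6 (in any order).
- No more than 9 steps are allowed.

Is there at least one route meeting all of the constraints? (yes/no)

yes

One route that works: 1 → 6 → 11 → 12 → 17 → 18 → 19 → 20.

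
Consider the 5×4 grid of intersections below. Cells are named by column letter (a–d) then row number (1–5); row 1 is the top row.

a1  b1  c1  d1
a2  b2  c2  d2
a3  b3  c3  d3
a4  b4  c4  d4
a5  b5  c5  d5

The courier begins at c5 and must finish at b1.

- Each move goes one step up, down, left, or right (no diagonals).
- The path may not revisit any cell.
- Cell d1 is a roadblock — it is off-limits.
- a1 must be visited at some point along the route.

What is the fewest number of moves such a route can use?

Any route passes through a1 somewhere between c5 and b1. Summing Manhattan distances along the two legs (c5 → a1 → b1) gives a lower bound of 6 + 1 = 7 moves.
A route of 7 moves achieves this: c5 → c4 → c3 → c2 → b2 → a2 → a1 → b1.
Since 7 matches the lower bound, it is optimal.

7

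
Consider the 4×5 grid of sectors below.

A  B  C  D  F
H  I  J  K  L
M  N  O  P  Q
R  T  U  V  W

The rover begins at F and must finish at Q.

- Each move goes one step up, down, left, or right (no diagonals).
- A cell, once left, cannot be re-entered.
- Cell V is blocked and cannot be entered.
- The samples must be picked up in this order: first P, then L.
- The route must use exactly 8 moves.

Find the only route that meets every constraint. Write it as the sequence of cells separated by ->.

F -> D -> C -> J -> O -> P -> K -> L -> Q

The waypoints must appear in the order P, L, with no cell reused.
Route from F: left 2 to C, down 2 to O, right 1 to P, up 1 to K, right 1 to L, down 1 to Q — 8 moves in all.
Check: order respected (P at step 5, L at step 7); 8 moves as required.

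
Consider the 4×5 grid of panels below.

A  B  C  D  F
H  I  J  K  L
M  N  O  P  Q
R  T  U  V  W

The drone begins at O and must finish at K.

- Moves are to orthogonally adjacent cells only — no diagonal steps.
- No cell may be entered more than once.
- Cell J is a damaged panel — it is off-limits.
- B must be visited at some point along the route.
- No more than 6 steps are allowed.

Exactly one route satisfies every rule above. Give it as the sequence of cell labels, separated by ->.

O -> N -> I -> B -> C -> D -> K

Any route must reach B and still end at K within 6 moves, so the order of the required stops is forced.
Route from O: left 1 to N, up 2 to B, right 2 to D, down 1 to K — 6 moves in all.
Check: all required cells visited; 6 ≤ 6 moves.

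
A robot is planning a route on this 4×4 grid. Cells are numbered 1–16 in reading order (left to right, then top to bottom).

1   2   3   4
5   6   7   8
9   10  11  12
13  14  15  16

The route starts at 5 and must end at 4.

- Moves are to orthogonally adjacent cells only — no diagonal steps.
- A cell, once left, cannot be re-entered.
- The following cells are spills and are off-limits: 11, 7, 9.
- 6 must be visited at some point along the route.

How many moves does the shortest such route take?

4

Any route passes through 6 somewhere between 5 and 4. Summing Manhattan distances along the two legs (5 → 6 → 4) gives a lower bound of 1 + 3 = 4 moves.
A route of 4 moves achieves this: 5 → 6 → 2 → 3 → 4.
Since 4 matches the lower bound, it is optimal.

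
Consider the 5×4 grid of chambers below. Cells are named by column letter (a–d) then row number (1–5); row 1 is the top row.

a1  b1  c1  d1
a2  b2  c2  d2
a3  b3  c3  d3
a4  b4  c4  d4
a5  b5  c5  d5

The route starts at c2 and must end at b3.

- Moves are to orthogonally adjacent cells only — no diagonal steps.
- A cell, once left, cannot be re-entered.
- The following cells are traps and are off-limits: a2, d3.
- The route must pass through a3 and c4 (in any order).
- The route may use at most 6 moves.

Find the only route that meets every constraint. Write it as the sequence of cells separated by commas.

c2, c3, c4, b4, a4, a3, b3

The budget equals the shortest possible length, so every move has to be on a shortest route through the required cells.
Route from c2: down 2 to c4, left 2 to a4, up 1 to a3, right 1 to b3 — 6 moves in all.
Check: all required cells visited; 6 ≤ 6 moves.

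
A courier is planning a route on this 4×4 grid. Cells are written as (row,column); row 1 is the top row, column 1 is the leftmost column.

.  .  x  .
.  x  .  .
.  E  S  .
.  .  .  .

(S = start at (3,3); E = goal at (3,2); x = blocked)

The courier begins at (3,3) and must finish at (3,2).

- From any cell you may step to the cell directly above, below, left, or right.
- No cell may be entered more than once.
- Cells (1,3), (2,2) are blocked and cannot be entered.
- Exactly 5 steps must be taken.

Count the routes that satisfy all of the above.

2

Need simple routes of exactly 5 moves from (3,3) to (3,2) (Manhattan distance 1, so 2 moves are spent on a detour and 2 undoing it).
Enumerating: (3,3) (4,3) (4,2) (4,1) (3,1) (3,2) | (3,3) (3,4) (4,4) (4,3) (4,2) (3,2).
That gives 2 routes.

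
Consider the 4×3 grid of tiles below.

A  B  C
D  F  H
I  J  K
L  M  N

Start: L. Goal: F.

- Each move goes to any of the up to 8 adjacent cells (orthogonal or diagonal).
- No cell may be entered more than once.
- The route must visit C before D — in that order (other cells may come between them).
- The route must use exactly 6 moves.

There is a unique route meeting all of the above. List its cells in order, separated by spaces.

The waypoints must appear in the order C, D, with no cell reused.
Route from L: up-right 2 to H, up 1 to C, left 1 to B, down-left 1 to D, right 1 to F — 6 moves in all.
Check: order respected (C at step 3, D at step 5); 6 moves as required.

L J H C B D F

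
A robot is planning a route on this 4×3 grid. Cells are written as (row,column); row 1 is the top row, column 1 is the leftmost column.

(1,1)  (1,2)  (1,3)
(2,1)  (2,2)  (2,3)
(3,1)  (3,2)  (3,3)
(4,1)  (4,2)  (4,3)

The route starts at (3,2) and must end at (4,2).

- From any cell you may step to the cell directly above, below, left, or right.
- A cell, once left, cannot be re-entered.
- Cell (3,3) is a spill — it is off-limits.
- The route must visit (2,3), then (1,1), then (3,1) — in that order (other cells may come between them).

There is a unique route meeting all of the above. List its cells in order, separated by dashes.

(3,2) - (2,2) - (2,3) - (1,3) - (1,2) - (1,1) - (2,1) - (3,1) - (4,1) - (4,2)

The waypoints must appear in the order (2,3), (1,1), (3,1), with no cell reused.
Route from (3,2): up to (2,2), right to (2,3), up to (1,3), 2× left (reaching (1,1)), 3× down (reaching (4,1)), right to (4,2) — 9 moves in all.
Check: order respected ((2,3) at step 2, (1,1) at step 5, (3,1) at step 7).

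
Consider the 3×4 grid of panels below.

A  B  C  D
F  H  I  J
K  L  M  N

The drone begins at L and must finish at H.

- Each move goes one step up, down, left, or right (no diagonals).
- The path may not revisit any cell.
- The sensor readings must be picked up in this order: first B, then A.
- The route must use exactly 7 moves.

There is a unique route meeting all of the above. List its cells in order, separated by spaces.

L M I C B A F H

The waypoints must appear in the order B, A, with no cell reused.
Route from L: right 1 to M, up 2 to C, left 2 to A, down 1 to F, right 1 to H — 7 moves in all.
Check: order respected (B at step 4, A at step 5); 7 moves as required.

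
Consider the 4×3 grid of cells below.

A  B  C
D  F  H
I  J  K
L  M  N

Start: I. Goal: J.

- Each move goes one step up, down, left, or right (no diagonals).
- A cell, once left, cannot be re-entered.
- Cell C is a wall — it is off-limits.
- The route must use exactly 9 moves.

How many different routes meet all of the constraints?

Need simple routes of exactly 9 moves from I to J (Manhattan distance 1, so 4 moves are spent on a detour and 4 undoing it).
Enumerating: I D A B F H K N M J.
That gives 1 route.

1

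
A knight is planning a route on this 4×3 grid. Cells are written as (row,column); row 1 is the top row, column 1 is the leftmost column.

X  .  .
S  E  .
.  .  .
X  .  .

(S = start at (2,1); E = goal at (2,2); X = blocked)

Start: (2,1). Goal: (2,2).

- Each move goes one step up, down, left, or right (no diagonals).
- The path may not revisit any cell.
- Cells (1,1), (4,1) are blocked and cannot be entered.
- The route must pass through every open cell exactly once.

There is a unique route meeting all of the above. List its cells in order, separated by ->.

(2,1) -> (3,1) -> (3,2) -> (4,2) -> (4,3) -> (3,3) -> (2,3) -> (1,3) -> (1,2) -> (2,2)

Need to visit all 10 open cells exactly once, starting at (2,1) and ending at (2,2).
Route from (2,1): down to (3,1), right to (3,2), down to (4,2), right to (4,3), 3× up (reaching (1,3)), left to (1,2), down to (2,2) — 9 moves in all.
Check: all 10 open cells covered.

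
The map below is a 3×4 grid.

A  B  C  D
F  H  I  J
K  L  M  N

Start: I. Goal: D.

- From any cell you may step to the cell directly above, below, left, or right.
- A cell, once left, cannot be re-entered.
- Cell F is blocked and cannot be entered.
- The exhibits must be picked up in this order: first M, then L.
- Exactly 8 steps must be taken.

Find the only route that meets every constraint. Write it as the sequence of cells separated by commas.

The waypoints must appear in the order M, L, with no cell reused.
Route from I: right 1 to J, down 1 to N, left 2 to L, up 2 to B, right 2 to D — 8 moves in all.
Check: order respected (M at step 3, L at step 4); 8 moves as required.

I, J, N, M, L, H, B, C, D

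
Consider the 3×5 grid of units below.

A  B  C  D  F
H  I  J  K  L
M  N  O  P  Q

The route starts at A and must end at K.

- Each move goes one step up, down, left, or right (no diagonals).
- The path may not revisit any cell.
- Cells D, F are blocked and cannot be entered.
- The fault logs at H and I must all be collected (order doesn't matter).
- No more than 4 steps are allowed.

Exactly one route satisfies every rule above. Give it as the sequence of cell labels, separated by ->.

The 4-move cap with required stops at H, I leaves no slack for detours.
Route from A: down 1 to H, right 3 to K — 4 moves in all.
Check: all required cells visited; 4 ≤ 4 moves.

A -> H -> I -> J -> K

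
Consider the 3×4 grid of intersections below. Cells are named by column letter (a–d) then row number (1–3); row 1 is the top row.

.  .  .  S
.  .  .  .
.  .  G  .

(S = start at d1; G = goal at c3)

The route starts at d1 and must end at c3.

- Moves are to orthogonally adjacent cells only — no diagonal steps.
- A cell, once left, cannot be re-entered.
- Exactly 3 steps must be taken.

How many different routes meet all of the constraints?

3

Need simple routes of exactly 3 moves from d1 to c3 (Manhattan distance 3, so 0 moves are spent on a detour and 0 undoing it).
Enumerating: d1 d2 d3 c3 | d1 d2 c2 c3 | d1 c1 c2 c3.
That gives 3 routes.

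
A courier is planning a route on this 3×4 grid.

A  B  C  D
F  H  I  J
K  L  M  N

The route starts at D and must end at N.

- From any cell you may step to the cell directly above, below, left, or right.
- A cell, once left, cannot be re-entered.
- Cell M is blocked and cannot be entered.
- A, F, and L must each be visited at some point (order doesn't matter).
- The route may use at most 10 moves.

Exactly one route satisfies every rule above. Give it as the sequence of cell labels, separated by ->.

D -> C -> B -> A -> F -> K -> L -> H -> I -> J -> N

Any route must reach A, F, and L and still end at N within 10 moves, so the order of the required stops is forced.
Route from D: left 3 to A, down 2 to K, right 1 to L, up 1 to H, right 2 to J, down 1 to N — 10 moves in all.
Check: all required cells visited; 10 ≤ 10 moves.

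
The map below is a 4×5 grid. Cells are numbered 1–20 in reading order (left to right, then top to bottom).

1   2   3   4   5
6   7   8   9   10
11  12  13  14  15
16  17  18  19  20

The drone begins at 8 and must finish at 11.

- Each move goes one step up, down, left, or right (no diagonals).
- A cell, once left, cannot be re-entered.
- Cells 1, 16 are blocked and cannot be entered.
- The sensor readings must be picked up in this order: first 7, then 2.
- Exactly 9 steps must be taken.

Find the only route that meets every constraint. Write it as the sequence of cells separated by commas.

8, 7, 2, 3, 4, 9, 14, 13, 12, 11

The waypoints must appear in the order 7, 2, with no cell reused.
Route from 8: left to 7, up to 2, 2× right (reaching 4), 2× down (reaching 14), 3× left (reaching 11) — 9 moves in all.
Check: order respected (7 at step 1, 2 at step 2); 9 moves as required.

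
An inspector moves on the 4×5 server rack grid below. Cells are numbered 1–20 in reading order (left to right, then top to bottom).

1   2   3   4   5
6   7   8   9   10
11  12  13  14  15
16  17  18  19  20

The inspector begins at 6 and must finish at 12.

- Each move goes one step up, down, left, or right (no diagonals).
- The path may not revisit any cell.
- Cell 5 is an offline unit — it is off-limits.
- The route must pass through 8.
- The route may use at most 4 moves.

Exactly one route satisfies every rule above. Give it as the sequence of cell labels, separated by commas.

6, 7, 8, 13, 12

The budget equals the shortest possible length, so every move has to be on a shortest route through the required cells.
Route from 6: 2× right (reaching 8), down to 13, left to 12 — 4 moves in all.
Check: all required cells visited; 4 ≤ 4 moves.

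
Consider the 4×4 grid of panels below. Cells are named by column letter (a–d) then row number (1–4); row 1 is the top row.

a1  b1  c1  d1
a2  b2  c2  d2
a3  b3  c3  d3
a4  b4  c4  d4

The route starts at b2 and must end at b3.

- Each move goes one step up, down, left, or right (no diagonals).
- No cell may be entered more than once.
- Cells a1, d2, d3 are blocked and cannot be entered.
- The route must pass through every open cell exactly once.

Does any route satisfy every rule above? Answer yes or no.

Cell d1 has only one open neighbour but is neither the start nor the goal, so a Hamiltonian route would have to both enter and leave it through the same neighbour — impossible without revisiting.

no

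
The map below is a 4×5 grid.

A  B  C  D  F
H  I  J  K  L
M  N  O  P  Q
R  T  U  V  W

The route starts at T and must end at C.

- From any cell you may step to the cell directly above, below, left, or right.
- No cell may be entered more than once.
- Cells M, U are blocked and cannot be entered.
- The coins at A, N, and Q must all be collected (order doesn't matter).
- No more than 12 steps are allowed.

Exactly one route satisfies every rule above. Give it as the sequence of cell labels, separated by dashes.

Any route must reach A, N, and Q and still end at C within 12 moves, so the order of the required stops is forced.
Route from T: up to N, 3× right (reaching Q), up to L, 4× left (reaching H), up to A, 2× right (reaching C) — 12 moves in all.
Check: all required cells visited; 12 ≤ 12 moves.

T - N - O - P - Q - L - K - J - I - H - A - B - C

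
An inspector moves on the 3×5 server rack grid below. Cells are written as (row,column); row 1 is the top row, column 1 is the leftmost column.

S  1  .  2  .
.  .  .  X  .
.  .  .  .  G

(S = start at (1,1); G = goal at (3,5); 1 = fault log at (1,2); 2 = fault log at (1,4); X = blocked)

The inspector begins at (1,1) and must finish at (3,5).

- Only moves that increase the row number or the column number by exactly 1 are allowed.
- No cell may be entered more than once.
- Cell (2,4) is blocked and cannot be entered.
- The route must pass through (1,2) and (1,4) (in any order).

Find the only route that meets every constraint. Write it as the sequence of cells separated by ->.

(1,1) -> (1,2) -> (1,3) -> (1,4) -> (1,5) -> (2,5) -> (3,5)

Moves only go right or down, so the column and row indices never decrease.
Route from (1,1): right 4 to (1,5), down 2 to (3,5) — 6 moves in all.
Check: all required cells visited.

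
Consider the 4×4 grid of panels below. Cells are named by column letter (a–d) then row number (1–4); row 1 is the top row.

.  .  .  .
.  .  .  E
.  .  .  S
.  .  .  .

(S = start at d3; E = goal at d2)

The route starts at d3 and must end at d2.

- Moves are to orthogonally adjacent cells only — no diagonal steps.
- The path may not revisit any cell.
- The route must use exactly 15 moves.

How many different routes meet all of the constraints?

4

Need simple routes of exactly 15 moves from d3 to d2 (Manhattan distance 1, so 7 moves are spent on a detour and 7 undoing it).
Enumerating: d3 d4 c4 c3 c2 b2 b3 b4 a4 a3 a2 a1 b1 c1 d1 d2 | d3 d4 c4 c3 b3 b4 a4 a3 a2 a1 b1 b2 c2 c1 d1 d2 | d3 d4 c4 b4 a4 a3 a2 a1 b1 b2 b3 c3 c2 c1 d1 d2 | d3 d4 c4 b4 a4 a3 b3 c3 c2 b2 a2 a1 b1 c1 d1 d2.
That gives 4 routes.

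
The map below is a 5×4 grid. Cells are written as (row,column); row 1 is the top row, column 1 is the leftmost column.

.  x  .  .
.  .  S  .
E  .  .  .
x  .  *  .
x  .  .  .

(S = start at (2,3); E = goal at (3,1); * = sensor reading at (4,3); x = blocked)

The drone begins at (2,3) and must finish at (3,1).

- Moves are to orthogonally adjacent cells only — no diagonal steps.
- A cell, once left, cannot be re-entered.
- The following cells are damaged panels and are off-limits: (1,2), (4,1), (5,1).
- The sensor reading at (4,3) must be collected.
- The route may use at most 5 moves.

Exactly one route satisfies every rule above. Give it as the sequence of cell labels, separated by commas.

Any route must reach (4,3) and still end at (3,1) within 5 moves, so the order of the required stops is forced.
Route from (2,3): down 2 to (4,3), left 1 to (4,2), up 1 to (3,2), left 1 to (3,1) — 5 moves in all.
Check: all required cells visited; 5 ≤ 5 moves.

(2,3), (3,3), (4,3), (4,2), (3,2), (3,1)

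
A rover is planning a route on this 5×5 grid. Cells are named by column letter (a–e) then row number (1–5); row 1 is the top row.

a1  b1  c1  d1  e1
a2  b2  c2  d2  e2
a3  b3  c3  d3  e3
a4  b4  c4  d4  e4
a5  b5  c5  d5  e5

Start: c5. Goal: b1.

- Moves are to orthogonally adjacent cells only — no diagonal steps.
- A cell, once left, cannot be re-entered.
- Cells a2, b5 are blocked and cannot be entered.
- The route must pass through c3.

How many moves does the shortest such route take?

Any route passes through c3 somewhere between c5 and b1. Summing Manhattan distances along the two legs (c5 → c3 → b1) gives a lower bound of 2 + 3 = 5 moves.
A route of 5 moves achieves this: c5 → c4 → c3 → c2 → c1 → b1.
Since 5 matches the lower bound, it is optimal.

5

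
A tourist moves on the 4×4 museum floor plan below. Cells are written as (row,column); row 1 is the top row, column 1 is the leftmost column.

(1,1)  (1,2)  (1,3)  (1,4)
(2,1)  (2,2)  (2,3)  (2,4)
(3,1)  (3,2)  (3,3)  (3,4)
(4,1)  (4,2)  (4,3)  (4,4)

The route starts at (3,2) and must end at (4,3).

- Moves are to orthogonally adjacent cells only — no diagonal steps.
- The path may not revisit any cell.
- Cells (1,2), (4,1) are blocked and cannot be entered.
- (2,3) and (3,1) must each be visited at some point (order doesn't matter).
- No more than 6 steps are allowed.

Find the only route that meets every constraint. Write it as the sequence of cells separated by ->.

The budget equals the shortest possible length, so every move has to be on a shortest route through the required cells.
Route from (3,2): left to (3,1), up to (2,1), 2× right (reaching (2,3)), 2× down (reaching (4,3)) — 6 moves in all.
Check: all required cells visited; 6 ≤ 6 moves.

(3,2) -> (3,1) -> (2,1) -> (2,2) -> (2,3) -> (3,3) -> (4,3)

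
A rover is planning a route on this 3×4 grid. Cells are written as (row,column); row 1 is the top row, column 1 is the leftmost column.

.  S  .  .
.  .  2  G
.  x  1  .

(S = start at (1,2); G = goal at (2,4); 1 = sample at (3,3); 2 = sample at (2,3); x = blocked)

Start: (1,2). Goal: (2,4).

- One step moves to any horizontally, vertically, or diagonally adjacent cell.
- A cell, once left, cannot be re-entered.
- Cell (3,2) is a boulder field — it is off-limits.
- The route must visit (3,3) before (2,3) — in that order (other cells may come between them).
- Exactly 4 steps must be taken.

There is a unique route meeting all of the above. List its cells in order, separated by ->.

(1,2) -> (2,2) -> (3,3) -> (2,3) -> (2,4)

The waypoints must appear in the order (3,3), (2,3), with no cell reused.
Route from (1,2): down 1 to (2,2), down-right 1 to (3,3), up 1 to (2,3), right 1 to (2,4) — 4 moves in all.
Check: order respected (1 at step 2, 2 at step 3); 4 moves as required.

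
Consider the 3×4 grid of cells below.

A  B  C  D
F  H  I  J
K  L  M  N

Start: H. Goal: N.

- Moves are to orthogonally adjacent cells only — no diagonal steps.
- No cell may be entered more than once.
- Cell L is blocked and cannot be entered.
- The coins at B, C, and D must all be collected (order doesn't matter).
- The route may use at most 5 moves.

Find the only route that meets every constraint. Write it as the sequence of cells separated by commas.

H, B, C, D, J, N

The 5-move cap with required stops at B, C, D leaves no slack for detours.
Route from H: up to B, 2× right (reaching D), 2× down (reaching N) — 5 moves in all.
Check: all required cells visited; 5 ≤ 5 moves.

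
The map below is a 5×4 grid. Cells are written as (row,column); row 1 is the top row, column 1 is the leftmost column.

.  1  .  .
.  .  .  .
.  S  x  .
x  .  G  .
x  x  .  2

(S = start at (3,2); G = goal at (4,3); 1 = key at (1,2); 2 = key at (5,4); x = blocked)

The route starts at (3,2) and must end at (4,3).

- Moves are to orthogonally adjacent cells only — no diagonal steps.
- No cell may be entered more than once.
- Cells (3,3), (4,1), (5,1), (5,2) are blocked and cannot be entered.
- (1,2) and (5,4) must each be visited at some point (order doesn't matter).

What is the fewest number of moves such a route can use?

10

Any route passes through (1,2) and (5,4) in some order between (3,2) and (4,3). Summing Manhattan distances along each leg and taking the cheapest ordering ((3,2) → (1,2) → (5,4) → (4,3)) gives a lower bound of 2 + 6 + 2 = 10 moves.
A route of 10 moves achieves this: (3,2) → (2,2) → (1,2) → (1,3) → (2,3) → (2,4) → (3,4) → (4,4) → (5,4) → (5,3) → (4,3).
Since 10 matches the lower bound, it is optimal.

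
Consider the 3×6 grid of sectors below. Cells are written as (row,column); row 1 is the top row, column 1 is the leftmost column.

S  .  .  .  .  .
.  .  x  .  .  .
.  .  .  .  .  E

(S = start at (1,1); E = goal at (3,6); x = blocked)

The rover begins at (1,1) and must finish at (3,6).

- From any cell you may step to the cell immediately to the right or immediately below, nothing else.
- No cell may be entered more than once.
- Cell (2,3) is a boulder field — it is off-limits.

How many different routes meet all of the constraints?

9

A right/down-only route from (1,1) to (3,6) makes exactly 2 down-moves and 5 right-moves in some order.
With no other constraints that would be C(7,2) = 21 routes.
Subtract routes through each blocked cell (inclusion–exclusion for overlaps): − through (2,3): 12 → 9.
That gives 9 routes.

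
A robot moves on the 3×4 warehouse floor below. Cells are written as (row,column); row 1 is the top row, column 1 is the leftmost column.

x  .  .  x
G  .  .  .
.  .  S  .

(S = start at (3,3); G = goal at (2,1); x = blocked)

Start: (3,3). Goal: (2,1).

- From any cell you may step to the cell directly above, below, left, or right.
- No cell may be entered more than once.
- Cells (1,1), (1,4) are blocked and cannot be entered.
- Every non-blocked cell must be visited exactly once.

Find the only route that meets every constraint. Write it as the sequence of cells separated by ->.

Need to visit all 10 open cells exactly once, starting at (3,3) and ending at (2,1).
Route from (3,3): right to (3,4), up to (2,4), left to (2,3), up to (1,3), left to (1,2), 2× down (reaching (3,2)), left to (3,1), up to (2,1) — 9 moves in all.
Check: all 10 open cells covered.

(3,3) -> (3,4) -> (2,4) -> (2,3) -> (1,3) -> (1,2) -> (2,2) -> (3,2) -> (3,1) -> (2,1)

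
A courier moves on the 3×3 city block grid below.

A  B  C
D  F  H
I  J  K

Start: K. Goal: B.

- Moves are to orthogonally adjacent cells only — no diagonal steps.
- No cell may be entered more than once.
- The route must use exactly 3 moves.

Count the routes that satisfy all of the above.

Need simple routes of exactly 3 moves from K to B (Manhattan distance 3, so 0 moves are spent on a detour and 0 undoing it).
Enumerating: K H C B | K H F B | K J F B.
That gives 3 routes.

3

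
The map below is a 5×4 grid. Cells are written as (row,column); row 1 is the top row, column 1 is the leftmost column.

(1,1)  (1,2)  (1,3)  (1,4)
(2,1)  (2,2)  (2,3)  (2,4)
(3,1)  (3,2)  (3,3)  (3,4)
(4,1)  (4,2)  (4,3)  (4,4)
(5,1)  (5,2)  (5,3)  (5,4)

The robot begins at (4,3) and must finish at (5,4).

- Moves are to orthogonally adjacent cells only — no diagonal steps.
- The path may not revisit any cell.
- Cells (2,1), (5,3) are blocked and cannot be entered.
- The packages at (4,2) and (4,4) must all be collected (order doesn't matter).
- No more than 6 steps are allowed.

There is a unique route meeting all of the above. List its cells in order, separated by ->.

The budget equals the shortest possible length, so every move has to be on a shortest route through the required cells.
Route from (4,3): left 1 to (4,2), up 1 to (3,2), right 2 to (3,4), down 2 to (5,4) — 6 moves in all.
Check: all required cells visited; 6 ≤ 6 moves.

(4,3) -> (4,2) -> (3,2) -> (3,3) -> (3,4) -> (4,4) -> (5,4)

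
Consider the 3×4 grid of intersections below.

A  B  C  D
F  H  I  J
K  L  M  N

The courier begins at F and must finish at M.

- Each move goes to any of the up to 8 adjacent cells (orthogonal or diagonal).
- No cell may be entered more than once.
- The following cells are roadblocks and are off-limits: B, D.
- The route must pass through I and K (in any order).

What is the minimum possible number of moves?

Any route passes through I and K in some order between F and M. Summing Chebyshev distances along each leg and taking the cheapest ordering (F → K → I → M) gives a lower bound of 1 + 2 + 1 = 4 moves.
A route of 4 moves achieves this: F → K → H → I → M.
Since 4 matches the lower bound, it is optimal.

4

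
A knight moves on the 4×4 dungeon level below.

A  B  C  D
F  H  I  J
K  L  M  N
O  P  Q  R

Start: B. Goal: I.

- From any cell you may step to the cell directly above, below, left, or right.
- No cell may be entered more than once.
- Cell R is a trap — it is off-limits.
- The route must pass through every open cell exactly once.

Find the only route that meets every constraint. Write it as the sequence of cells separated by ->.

B -> A -> F -> H -> L -> K -> O -> P -> Q -> M -> N -> J -> D -> C -> I

Need to visit all 15 open cells exactly once, starting at B and ending at I.
Cell N has only two open neighbours (J and M), so the path must pass straight through it: one of those is the cell it's entered from and the other is where it exits.
Route from B: left 1 to A, down 1 to F, right 1 to H, down 1 to L, left 1 to K, down 1 to O, right 2 to Q, up 1 to M, right 1 to N, up 2 to D, left 1 to C, down 1 to I — 14 moves in all.
Check: all 15 open cells covered.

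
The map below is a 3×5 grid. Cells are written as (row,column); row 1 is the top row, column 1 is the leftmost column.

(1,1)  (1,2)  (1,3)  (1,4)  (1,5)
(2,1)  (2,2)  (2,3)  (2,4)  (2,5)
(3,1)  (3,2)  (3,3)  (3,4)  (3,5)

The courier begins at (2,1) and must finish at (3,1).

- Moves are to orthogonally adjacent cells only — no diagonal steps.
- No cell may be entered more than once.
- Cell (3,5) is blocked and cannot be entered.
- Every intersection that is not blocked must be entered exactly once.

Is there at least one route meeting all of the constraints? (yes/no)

One route that works: (2,1) → (1,1) → (1,2) → (2,2) → (2,3) → (1,3) → (1,4) → (1,5) → (2,5) → (2,4) → (3,4) → (3,3) → (3,2) → (3,1).

yes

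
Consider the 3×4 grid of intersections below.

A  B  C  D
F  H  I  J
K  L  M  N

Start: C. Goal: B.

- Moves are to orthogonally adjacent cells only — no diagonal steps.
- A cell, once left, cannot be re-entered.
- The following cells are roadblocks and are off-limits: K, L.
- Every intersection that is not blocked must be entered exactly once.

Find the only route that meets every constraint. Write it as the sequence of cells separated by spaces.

Need to visit all 10 open cells exactly once, starting at C and ending at B.
Cell N has only two open neighbours (J and M), so the path must pass straight through it: one of those is the cell it's entered from and the other is where it exits.
Route from C: right to D, 2× down (reaching N), left to M, up to I, 2× left (reaching F), up to A, right to B — 9 moves in all.
Check: all 10 open cells covered.

C D J N M I H F A B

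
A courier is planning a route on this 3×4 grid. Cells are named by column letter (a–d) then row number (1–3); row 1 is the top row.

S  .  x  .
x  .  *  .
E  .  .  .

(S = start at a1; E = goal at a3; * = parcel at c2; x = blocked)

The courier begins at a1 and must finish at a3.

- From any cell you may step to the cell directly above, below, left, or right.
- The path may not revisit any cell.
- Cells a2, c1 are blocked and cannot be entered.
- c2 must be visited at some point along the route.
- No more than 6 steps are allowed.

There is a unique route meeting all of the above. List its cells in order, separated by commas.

The 6-move cap with required stops at c2 leaves no slack for detours.
Route from a1: right to b1, down to b2, right to c2, down to c3, 2× left (reaching a3) — 6 moves in all.
Check: all required cells visited; 6 ≤ 6 moves.

a1, b1, b2, c2, c3, b3, a3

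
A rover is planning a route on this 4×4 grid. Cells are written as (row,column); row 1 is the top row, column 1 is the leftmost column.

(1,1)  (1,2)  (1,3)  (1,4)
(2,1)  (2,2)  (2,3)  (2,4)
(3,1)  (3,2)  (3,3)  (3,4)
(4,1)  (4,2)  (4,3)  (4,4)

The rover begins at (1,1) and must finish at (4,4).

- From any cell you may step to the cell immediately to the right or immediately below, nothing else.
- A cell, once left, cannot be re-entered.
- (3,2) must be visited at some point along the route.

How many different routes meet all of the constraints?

A right/down-only route from (1,1) to (4,4) makes exactly 3 down-moves and 3 right-moves in some order.
With no other constraints that would be C(6,3) = 20 routes.
Split at (3,2) and multiply the segment counts: (1,1)→(3,2): 3; (3,2)→(4,4): 3; product = 9.
That gives 9 routes.

9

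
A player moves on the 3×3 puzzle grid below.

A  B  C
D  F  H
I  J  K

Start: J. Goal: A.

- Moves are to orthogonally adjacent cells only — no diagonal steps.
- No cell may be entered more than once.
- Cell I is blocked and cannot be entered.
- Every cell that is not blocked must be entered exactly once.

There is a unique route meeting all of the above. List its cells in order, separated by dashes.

J - K - H - C - B - F - D - A

Need to visit all 8 open cells exactly once, starting at J and ending at A.
Cell C has only two open neighbours (H and B), so the path must pass straight through it: one of those is the cell it's entered from and the other is where it exits.
Route from J: right to K, 2× up (reaching C), left to B, down to F, left to D, up to A — 7 moves in all.
Check: all 8 open cells covered.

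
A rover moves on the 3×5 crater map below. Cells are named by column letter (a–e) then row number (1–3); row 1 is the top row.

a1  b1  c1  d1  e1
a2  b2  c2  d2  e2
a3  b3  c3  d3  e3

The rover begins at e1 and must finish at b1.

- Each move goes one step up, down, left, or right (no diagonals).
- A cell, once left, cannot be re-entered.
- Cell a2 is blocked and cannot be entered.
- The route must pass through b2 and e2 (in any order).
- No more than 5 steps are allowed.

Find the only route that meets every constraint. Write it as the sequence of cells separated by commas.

Any route must reach b2 and e2 and still end at b1 within 5 moves, so the order of the required stops is forced.
Route from e1: down to e2, 3× left (reaching b2), up to b1 — 5 moves in all.
Check: all required cells visited; 5 ≤ 5 moves.

e1, e2, d2, c2, b2, b1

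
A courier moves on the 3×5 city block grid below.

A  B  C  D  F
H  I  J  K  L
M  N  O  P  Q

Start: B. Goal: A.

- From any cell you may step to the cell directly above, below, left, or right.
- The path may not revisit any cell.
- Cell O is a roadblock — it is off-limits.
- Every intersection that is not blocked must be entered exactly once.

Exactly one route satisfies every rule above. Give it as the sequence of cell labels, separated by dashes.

B - C - D - F - L - Q - P - K - J - I - N - M - H - A

Need to visit all 14 open cells exactly once, starting at B and ending at A.
Cell N has only two open neighbours (I and M), so the path must pass straight through it: one of those is the cell it's entered from and the other is where it exits.
Route from B: 3× right (reaching F), 2× down (reaching Q), left to P, up to K, 2× left (reaching I), down to N, left to M, 2× up (reaching A) — 13 moves in all.
Check: all 14 open cells covered.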